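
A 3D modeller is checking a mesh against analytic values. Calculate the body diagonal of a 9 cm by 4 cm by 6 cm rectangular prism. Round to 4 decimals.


Shape: rectangular box (space diagonal)
l = 9 cm, w = 4 cm, h = 6 cm
Visualize: the diagonal of the base, then a right triangle with that diagonal and the height.
Formula: d = sqrt(l^2 + w^2 + h^2)
l^2 + w^2 + h^2 = 81 + 16 + 36 = 133
d = sqrt(133)
d = 11.5326
11.5326 cm


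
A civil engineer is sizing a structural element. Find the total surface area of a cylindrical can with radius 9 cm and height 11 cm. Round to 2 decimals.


Shape: closed cylinder
Radius r = 9 cm, Height h = 11 cm
Formula: SA = 2*pi*r^2 + 2*pi*r*h = 2*pi*r*(r + h)
r + h = 20
2 * r * (r + h) = 2 * 9 * 20 = 360
SA = 360 * pi
SA = 1130.97
1130.97 cm^2


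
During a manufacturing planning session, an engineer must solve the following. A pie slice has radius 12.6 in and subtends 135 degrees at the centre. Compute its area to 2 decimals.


Shape: circular sector
Radius r = 12.6 in, Angle = 135 degrees
Formula: A = (angle/360) * pi * r^2
r^2 = 158.76
Fraction of circle = 135/360
A = (135/360) * pi * 158.76
A = 59.535 * pi
A = 187.03
187.03 in^2


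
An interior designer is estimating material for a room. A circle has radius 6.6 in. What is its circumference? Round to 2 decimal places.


Shape: circle
Radius r = 6.6 in
Formula: C = 2 * pi * r
C = 2 * pi * 6.6
C = 13.2 * pi
C = 41.47
41.47 in


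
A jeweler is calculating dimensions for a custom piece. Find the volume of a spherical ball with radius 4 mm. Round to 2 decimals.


Shape: sphere
Radius r = 4 mm
Formula: V = (4/3) * pi * r^3
r^3 = 64
(4/3) * 64 = 85.333333
V = 85.333333 * pi
V = 268.08
268.08 mm^3


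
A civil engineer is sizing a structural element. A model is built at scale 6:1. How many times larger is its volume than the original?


Linear scale factor k = 6
Rule: under a linear scaling by k, volumes scale by k^3.
k^3 = 6 * 6 * 6
k^3 = 36 * 6
k^3 = 216
Volume scales by a factor of 216.
216 (dimensionless)


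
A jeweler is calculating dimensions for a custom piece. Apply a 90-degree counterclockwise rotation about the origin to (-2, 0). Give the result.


Transformation: rotation about the origin
Original point: (-2, 0)
Rule for 90 deg counterclockwise: (x, y) -> (-y, x)
Apply: (-2, 0) -> (0, -2)
(0, -2)


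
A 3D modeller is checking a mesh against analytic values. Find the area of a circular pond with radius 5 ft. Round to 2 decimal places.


Shape: circle
Radius r = 5 ft
Formula: A = pi * r^2
r^2 = 5^2 = 25
A = pi * 25
A = 78.54
78.54 ft^2


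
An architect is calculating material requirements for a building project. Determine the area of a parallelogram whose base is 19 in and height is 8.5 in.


Shape: parallelogram
Base b = 19 in, Height h = 8.5 in
Formula: A = b * h
A = 19 * 8.5
A = 161.5
161.5 in^2


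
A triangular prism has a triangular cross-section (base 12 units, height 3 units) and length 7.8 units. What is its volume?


Shape: triangular prism
Triangle base = 12 units, triangle height = 3 units, prism length L = 7.8 units
Formula: V = (1/2 * b * h_tri) * L
Cross-section area = 0.5 * 12 * 3 = 18
V = 18 * 7.8
V = 140.4
140.4 units^3


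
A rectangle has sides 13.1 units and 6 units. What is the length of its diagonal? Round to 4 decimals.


Shape: rectangle (diagonal via Pythagoras)
Sides: 13.1 units and 6 units
Formula: d = sqrt(l^2 + w^2)
l^2 = 171.61, w^2 = 36
l^2 + w^2 = 207.61
d = sqrt(207.61)
d = 14.4087
14.4087 units


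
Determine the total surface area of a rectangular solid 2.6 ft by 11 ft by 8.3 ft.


Shape: rectangular prism
l = 2.6 ft, w = 11 ft, h = 8.3 ft
Formula: SA = 2(lw + lh + wh)
lw = 28.6, lh = 21.58, wh = 91.3
lw + lh + wh = 141.48
SA = 2 * 141.48
SA = 282.96
282.96 ft^2


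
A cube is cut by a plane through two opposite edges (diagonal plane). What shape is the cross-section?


Solid: cube
Cutting plane: through two opposite edges (diagonal plane)
Visualize the intersection of the plane with the solid's surface.
The boundary of the cut region is a rectangle.
rectangle


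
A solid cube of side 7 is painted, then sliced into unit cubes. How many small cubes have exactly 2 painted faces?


Large cube: 7 x 7 x 7, cut into unit cubes.
n = 7, so n - 2 = 5
Cubes with 2 painted faces lie along the edges, excluding corners.
A cube has 12 edges; each contributes (n - 2) = 5 such cubes.
Count = 12 * 5 = 60
60 unit cubes


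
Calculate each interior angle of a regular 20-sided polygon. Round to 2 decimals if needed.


Shape: regular icosagon (20 sides)
Formula: interior angle = (n - 2) * 180 / n
(n - 2) = 18
(n - 2) * 180 = 3240
angle = 3240 / 20
angle = 162
162 degrees


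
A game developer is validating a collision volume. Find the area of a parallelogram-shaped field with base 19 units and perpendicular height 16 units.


Shape: parallelogram
Base b = 19 units, Height h = 16 units
Formula: A = b * h
A = 19 * 16
A = 304
304 units^2


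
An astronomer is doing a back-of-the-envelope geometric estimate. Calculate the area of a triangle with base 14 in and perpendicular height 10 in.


Shape: triangle
Base b = 14 in, Height h = 10 in
Formula: A = (1/2) * b * h
A = 0.5 * 14 * 10
A = 0.5 * 140
A = 70
70 in^2


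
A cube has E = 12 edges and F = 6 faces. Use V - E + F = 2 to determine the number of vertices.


Polyhedron: cube
Euler's formula for convex polyhedra: V - E + F = 2
Given: E = 12 edges and F = 6 faces
Solve for V:
V = 2 + E - F = 2 + 12 - 6 = 8
8 vertices


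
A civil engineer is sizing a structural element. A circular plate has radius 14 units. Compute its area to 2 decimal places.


Shape: circle
Radius r = 14 units
Formula: A = pi * r^2
r^2 = 14^2 = 196
A = pi * 196
A = 615.75
615.75 units^2


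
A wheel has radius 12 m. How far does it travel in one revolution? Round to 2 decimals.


Shape: circle
Radius r = 12 m
Formula: C = 2 * pi * r
C = 2 * pi * 12
C = 24 * pi
C = 75.4
75.4 m


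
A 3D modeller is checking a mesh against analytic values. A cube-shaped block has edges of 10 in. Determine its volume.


Shape: cube
Side s = 10 in
Formula: V = s^3
V = 10 * 10 * 10
V = 100 * 10
V = 1000
1000 in^3


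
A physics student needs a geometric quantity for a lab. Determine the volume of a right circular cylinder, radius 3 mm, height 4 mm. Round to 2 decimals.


Shape: cylinder
Radius r = 3 mm, Height h = 4 mm
Formula: V = pi * r^2 * h
r^2 = 9
V = pi * 9 * 4
V = 36 * pi
V = 113.1
113.1 mm^3


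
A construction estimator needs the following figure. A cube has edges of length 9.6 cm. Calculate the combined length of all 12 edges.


Shape: cube
Side s = 9.6 cm
A cube has 12 edges, all equal.
Formula: total edge length = 12 * s
Total = 12 * 9.6
Total = 115.2
115.2 cm


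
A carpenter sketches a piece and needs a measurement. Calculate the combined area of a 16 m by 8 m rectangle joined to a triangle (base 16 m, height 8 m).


Composite shape: rectangle + triangle
Rectangle area = 16 * 8 = 128
Triangle area = 0.5 * 16 * 8 = 64
Total = 128 + 64
Total = 192
192 m^2


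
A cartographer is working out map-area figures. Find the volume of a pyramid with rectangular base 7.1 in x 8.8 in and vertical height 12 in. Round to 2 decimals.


Shape: rectangular pyramid
Base: 7.1 in x 8.8 in, Height h = 12 in
Formula: V = (1/3) * base_area * h
base_area = 7.1 * 8.8 = 62.48
base_area * h = 62.48 * 12 = 749.76
V = 749.76 / 3
V = 249.92
249.92 in^3


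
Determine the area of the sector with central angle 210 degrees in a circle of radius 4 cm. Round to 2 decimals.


Shape: circular sector
Radius r = 4 cm, Angle = 210 degrees
Formula: A = (angle/360) * pi * r^2
r^2 = 16
Fraction of circle = 210/360
A = (210/360) * pi * 16
A = 9.333333 * pi
A = 29.32
29.32 cm^2


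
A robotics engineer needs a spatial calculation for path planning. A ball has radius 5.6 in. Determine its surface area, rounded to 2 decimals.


Shape: sphere
Radius r = 5.6 in
Formula: SA = 4 * pi * r^2
r^2 = 31.36
SA = 4 * pi * 31.36
SA = 125.44 * pi
SA = 394.08
394.08 in^2


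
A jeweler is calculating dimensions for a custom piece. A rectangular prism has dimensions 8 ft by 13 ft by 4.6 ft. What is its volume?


Shape: rectangular prism
l = 8 ft, w = 13 ft, h = 4.6 ft
Formula: V = l * w * h
V = 8 * 13 * 4.6
V = 104 * 4.6
V = 478.4
478.4 ft^3


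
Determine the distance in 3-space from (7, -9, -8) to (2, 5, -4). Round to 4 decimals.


3D distance between two points
P1 = (7, -9, -8), P2 = (2, 5, -4)
Formula: d = sqrt((x2-x1)^2 + (y2-y1)^2 + (z2-z1)^2)
dx = 2 - 7 = -5
dy = 5 - -9 = 14
dz = -4 - -8 = 4
dx^2 + dy^2 + dz^2 = 25 + 196 + 16 = 237
d = sqrt(237)
d = 15.3948
15.3948 units


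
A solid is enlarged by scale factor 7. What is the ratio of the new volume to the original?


Linear scale factor k = 7
Rule: under a linear scaling by k, volumes scale by k^3.
k^3 = 7 * 7 * 7
k^3 = 49 * 7
k^3 = 343
Volume scales by a factor of 343.
343 (dimensionless)


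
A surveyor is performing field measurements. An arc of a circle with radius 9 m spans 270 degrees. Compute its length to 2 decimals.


Shape: circular arc
Radius r = 9 m, Angle = 270 degrees
Formula: L = (angle/360) * 2 * pi * r
2 * pi * r = 18 * pi
L = (270/360) * 18 * pi
L = 13.5 * pi
L = 42.41
42.41 m


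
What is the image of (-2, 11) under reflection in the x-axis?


Transformation: reflection
Original point: (-2, 11)
Rule for reflection over the x-axis: (x, y) -> (x, -y)
Apply: (-2, 11) -> (-2, -11)
(-2, -11)


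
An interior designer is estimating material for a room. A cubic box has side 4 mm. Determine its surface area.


Shape: cube
Side s = 4 mm
A cube has 6 square faces.
Formula: SA = 6 * s^2
s^2 = 16
SA = 6 * 16
SA = 96
96 mm^2


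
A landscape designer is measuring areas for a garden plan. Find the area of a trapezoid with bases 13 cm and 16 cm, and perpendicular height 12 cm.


Shape: trapezoid
Parallel sides a = 13 cm, b = 16 cm; Height h = 12 cm
Formula: A = (a + b) * h / 2
a + b = 13 + 16 = 29
A = 29 * 12 / 2
A = 348 / 2
A = 174
174 cm^2


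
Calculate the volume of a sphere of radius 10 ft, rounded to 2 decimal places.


Shape: sphere
Radius r = 10 ft
Formula: V = (4/3) * pi * r^3
r^3 = 1000
(4/3) * 1000 = 1333.333333
V = 1333.333333 * pi
V = 4188.79
4188.79 ft^3


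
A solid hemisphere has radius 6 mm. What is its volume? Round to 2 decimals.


Shape: hemisphere (half of a sphere)
Radius r = 6 mm
Formula: V = (1/2) * (4/3) * pi * r^3 = (2/3) * pi * r^3
r^3 = 216
(2/3) * 216 = 144
V = 144 * pi
V = 452.39
452.39 mm^3


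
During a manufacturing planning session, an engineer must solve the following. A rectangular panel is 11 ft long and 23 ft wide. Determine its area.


Shape: rectangle
Length l = 11 ft, Width w = 23 ft
Formula: A = l * w
A = 11 * 23
A = 253
253 ft^2


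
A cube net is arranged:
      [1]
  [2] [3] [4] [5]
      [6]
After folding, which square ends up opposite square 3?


Net: cross layout. Take square 3 as the base (bottom).
Fold the four squares in the horizontal row up around 3: 2 -> left, 4 -> right, 5 wraps to the top.
Fold 1 and 6 up from 3: 1 -> back, 6 -> front.
Opposite pairs are therefore: (1, 6), (2, 4), (3, 5).
Face 3 is opposite face 5.
face 5


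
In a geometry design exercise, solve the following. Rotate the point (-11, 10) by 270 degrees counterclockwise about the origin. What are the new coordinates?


Transformation: rotation about the origin
Original point: (-11, 10)
Rule for 270 deg counterclockwise: (x, y) -> (y, -x)
Apply: (-11, 10) -> (10, 11)
(10, 11)


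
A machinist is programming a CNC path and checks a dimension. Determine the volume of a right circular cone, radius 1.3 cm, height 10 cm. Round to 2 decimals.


Shape: cone
Radius r = 1.3 cm, Height h = 10 cm
Formula: V = (1/3) * pi * r^2 * h
r^2 = 1.69
pi * r^2 * h = pi * 1.69 * 10 = 16.9 * pi
V = 16.9 * pi / 3
V = 17.7
17.7 cm^3


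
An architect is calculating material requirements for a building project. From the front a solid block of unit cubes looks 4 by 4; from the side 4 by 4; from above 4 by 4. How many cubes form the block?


Orthographic views of a solid rectangular block:
Front view 4 x 4 -> length = 4, height = 4
Side view 4 x 4 -> width = 4, height = 4 (consistent)
Top view 4 x 4 -> confirms length = 4, width = 4
The block is 4 x 4 x 4.
Total unit cubes = 4 * 4 * 4 = 64
64 unit cubes


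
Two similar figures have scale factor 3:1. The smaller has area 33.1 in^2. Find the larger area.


Linear scale factor k = 3
Original area = 33.1 in^2
Rule: under a linear scaling by k, areas scale by k^2.
k^2 = 3^2 = 9
New area = 33.1 * 9
New area = 297.9
297.9 in^2


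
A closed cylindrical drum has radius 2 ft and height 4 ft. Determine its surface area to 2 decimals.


Shape: closed cylinder
Radius r = 2 ft, Height h = 4 ft
Formula: SA = 2*pi*r^2 + 2*pi*r*h = 2*pi*r*(r + h)
r + h = 6
2 * r * (r + h) = 2 * 2 * 6 = 24
SA = 24 * pi
SA = 75.4
75.4 ft^2


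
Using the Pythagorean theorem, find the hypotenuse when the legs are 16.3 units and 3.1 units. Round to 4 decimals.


Shape: right triangle
Legs a = 16.3 units, b = 3.1 units
Formula: c = sqrt(a^2 + b^2)
a^2 = 265.69, b^2 = 9.61
a^2 + b^2 = 275.3
c = sqrt(275.3)
c = 16.5922
16.5922 units


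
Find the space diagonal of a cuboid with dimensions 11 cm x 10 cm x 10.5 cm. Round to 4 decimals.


Shape: rectangular box (space diagonal)
l = 11 cm, w = 10 cm, h = 10.5 cm
Visualize: the diagonal of the base, then a right triangle with that diagonal and the height.
Formula: d = sqrt(l^2 + w^2 + h^2)
l^2 + w^2 + h^2 = 121 + 100 + 110.25 = 331.25
d = sqrt(331.25)
d = 18.2003
18.2003 cm


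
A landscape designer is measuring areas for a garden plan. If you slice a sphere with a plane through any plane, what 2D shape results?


Solid: sphere
Cutting plane: through any plane
Visualize the intersection of the plane with the solid's surface.
The boundary of the cut region is a circle.
circle


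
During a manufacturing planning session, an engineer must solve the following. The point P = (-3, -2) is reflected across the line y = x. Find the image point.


Transformation: reflection
Original point: (-3, -2)
Rule for reflection over y = x: (x, y) -> (y, x)
Apply: (-3, -2) -> (-2, -3)
(-2, -3)


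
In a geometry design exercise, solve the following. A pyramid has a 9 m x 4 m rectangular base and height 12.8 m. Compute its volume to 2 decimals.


Shape: rectangular pyramid
Base: 9 m x 4 m, Height h = 12.8 m
Formula: V = (1/3) * base_area * h
base_area = 9 * 4 = 36
base_area * h = 36 * 12.8 = 460.8
V = 460.8 / 3
V = 153.6
153.6 m^3


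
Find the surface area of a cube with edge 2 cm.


Shape: cube
Side s = 2 cm
A cube has 6 square faces.
Formula: SA = 6 * s^2
s^2 = 4
SA = 6 * 4
SA = 24
24 cm^2


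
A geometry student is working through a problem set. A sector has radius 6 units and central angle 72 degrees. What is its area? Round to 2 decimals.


Shape: circular sector
Radius r = 6 units, Angle = 72 degrees
Formula: A = (angle/360) * pi * r^2
r^2 = 36
Fraction of circle = 72/360
A = (72/360) * pi * 36
A = 7.2 * pi
A = 22.62
22.62 units^2


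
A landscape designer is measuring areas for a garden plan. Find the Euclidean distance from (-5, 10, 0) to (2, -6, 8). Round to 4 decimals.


3D distance between two points
P1 = (-5, 10, 0), P2 = (2, -6, 8)
Formula: d = sqrt((x2-x1)^2 + (y2-y1)^2 + (z2-z1)^2)
dx = 2 - -5 = 7
dy = -6 - 10 = -16
dz = 8 - 0 = 8
dx^2 + dy^2 + dz^2 = 49 + 256 + 64 = 369
d = sqrt(369)
d = 19.2094
19.2094 units


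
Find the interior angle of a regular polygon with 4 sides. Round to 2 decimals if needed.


Shape: regular square (4 sides)
Formula: interior angle = (n - 2) * 180 / n
(n - 2) = 2
(n - 2) * 180 = 360
angle = 360 / 4
angle = 90
90 degrees


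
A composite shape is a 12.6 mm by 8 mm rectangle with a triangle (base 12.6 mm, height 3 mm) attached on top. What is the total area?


Composite shape: rectangle + triangle
Rectangle area = 12.6 * 8 = 100.8
Triangle area = 0.5 * 12.6 * 3 = 18.9
Total = 100.8 + 18.9
Total = 119.7
119.7 mm^2


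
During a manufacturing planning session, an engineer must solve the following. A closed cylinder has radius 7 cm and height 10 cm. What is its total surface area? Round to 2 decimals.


Shape: closed cylinder
Radius r = 7 cm, Height h = 10 cm
Formula: SA = 2*pi*r^2 + 2*pi*r*h = 2*pi*r*(r + h)
r + h = 17
2 * r * (r + h) = 2 * 7 * 17 = 238
SA = 238 * pi
SA = 747.7
747.7 cm^2


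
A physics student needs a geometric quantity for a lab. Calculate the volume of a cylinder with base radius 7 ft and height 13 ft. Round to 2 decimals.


Shape: cylinder
Radius r = 7 ft, Height h = 13 ft
Formula: V = pi * r^2 * h
r^2 = 49
V = pi * 49 * 13
V = 637 * pi
V = 2001.19
2001.19 ft^3


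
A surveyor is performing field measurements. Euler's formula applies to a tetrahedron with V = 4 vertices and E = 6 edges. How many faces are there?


Polyhedron: tetrahedron
Euler's formula for convex polyhedra: V - E + F = 2
Given: V = 4 vertices and E = 6 edges
Solve for F:
F = 2 + E - V = 2 + 6 - 4 = 4
4 faces


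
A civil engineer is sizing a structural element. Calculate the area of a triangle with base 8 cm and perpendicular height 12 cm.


Shape: triangle
Base b = 8 cm, Height h = 12 cm
Formula: A = (1/2) * b * h
A = 0.5 * 8 * 12
A = 0.5 * 96
A = 48
48 cm^2


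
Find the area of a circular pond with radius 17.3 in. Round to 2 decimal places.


Shape: circle
Radius r = 17.3 in
Formula: A = pi * r^2
r^2 = 17.3^2 = 299.29
A = pi * 299.29
A = 940.25
940.25 in^2


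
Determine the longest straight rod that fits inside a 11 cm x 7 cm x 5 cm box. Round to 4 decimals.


Shape: rectangular box (space diagonal)
l = 11 cm, w = 7 cm, h = 5 cm
Visualize: the diagonal of the base, then a right triangle with that diagonal and the height.
Formula: d = sqrt(l^2 + w^2 + h^2)
l^2 + w^2 + h^2 = 121 + 49 + 25 = 195
d = sqrt(195)
d = 13.9642
13.9642 cm


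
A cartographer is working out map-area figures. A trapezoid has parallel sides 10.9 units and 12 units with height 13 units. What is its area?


Shape: trapezoid
Parallel sides a = 10.9 units, b = 12 units; Height h = 13 units
Formula: A = (a + b) * h / 2
a + b = 10.9 + 12 = 22.9
A = 22.9 * 13 / 2
A = 297.7 / 2
A = 148.85
148.85 units^2


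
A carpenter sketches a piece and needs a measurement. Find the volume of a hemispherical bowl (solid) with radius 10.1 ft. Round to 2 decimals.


Shape: hemisphere (half of a sphere)
Radius r = 10.1 ft
Formula: V = (1/2) * (4/3) * pi * r^3 = (2/3) * pi * r^3
r^3 = 1030.301
(2/3) * 1030.301 = 686.867333
V = 686.867333 * pi
V = 2157.86
2157.86 ft^3


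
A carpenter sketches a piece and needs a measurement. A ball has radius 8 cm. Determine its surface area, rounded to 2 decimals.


Shape: sphere
Radius r = 8 cm
Formula: SA = 4 * pi * r^2
r^2 = 64
SA = 4 * pi * 64
SA = 256 * pi
SA = 804.25
804.25 cm^2


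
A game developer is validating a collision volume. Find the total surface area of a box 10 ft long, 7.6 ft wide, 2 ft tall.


Shape: rectangular prism
l = 10 ft, w = 7.6 ft, h = 2 ft
Formula: SA = 2(lw + lh + wh)
lw = 76, lh = 20, wh = 15.2
lw + lh + wh = 111.2
SA = 2 * 111.2
SA = 222.4
222.4 ft^2


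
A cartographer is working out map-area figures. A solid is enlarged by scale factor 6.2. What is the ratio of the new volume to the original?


Linear scale factor k = 6.2
Rule: under a linear scaling by k, volumes scale by k^3.
k^3 = 6.2 * 6.2 * 6.2
k^3 = 38.44 * 6.2
k^3 = 238.328
Volume scales by a factor of 238.328.
238.328 (dimensionless)


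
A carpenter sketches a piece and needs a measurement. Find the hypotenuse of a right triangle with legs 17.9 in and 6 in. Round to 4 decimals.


Shape: right triangle
Legs a = 17.9 in, b = 6 in
Formula: c = sqrt(a^2 + b^2)
a^2 = 320.41, b^2 = 36
a^2 + b^2 = 356.41
c = sqrt(356.41)
c = 18.8788
18.8788 in


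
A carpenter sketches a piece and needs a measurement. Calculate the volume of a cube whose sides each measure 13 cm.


Shape: cube
Side s = 13 cm
Formula: V = s^3
V = 13 * 13 * 13
V = 169 * 13
V = 2197
2197 cm^3


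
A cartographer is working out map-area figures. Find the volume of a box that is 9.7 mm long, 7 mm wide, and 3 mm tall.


Shape: rectangular prism
l = 9.7 mm, w = 7 mm, h = 3 mm
Formula: V = l * w * h
V = 9.7 * 7 * 3
V = 67.9 * 3
V = 203.7
203.7 mm^3


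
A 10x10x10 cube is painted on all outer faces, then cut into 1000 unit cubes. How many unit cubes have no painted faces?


Large cube: 10 x 10 x 10, cut into unit cubes.
n = 10, so n - 2 = 8
Unpainted cubes form the interior (n - 2)^3 block.
(n - 2)^3 = 8^3 = 512
512 unit cubes


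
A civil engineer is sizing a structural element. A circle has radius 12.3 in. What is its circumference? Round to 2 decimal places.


Shape: circle
Radius r = 12.3 in
Formula: C = 2 * pi * r
C = 2 * pi * 12.3
C = 24.6 * pi
C = 77.28
77.28 in


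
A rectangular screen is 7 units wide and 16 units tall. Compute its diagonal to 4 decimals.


Shape: rectangle (diagonal via Pythagoras)
Sides: 7 units and 16 units
Formula: d = sqrt(l^2 + w^2)
l^2 = 49, w^2 = 256
l^2 + w^2 = 305
d = sqrt(305)
d = 17.4642
17.4642 units


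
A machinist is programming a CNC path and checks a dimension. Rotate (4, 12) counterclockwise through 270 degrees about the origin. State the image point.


Transformation: rotation about the origin
Original point: (4, 12)
Rule for 270 deg counterclockwise: (x, y) -> (y, -x)
Apply: (4, 12) -> (12, -4)
(12, -4)


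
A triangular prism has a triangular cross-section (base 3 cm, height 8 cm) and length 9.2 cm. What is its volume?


Shape: triangular prism
Triangle base = 3 cm, triangle height = 8 cm, prism length L = 9.2 cm
Formula: V = (1/2 * b * h_tri) * L
Cross-section area = 0.5 * 3 * 8 = 12
V = 12 * 9.2
V = 110.4
110.4 cm^3


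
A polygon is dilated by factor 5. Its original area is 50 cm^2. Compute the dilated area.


Linear scale factor k = 5
Original area = 50 cm^2
Rule: under a linear scaling by k, areas scale by k^2.
k^2 = 5^2 = 25
New area = 50 * 25
New area = 1250
1250 cm^2


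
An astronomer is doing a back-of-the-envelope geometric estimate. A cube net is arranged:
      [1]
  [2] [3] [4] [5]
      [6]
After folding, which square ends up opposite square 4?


Net: cross layout. Take square 3 as the base (bottom).
Fold the four squares in the horizontal row up around 3: 2 -> left, 4 -> right, 5 wraps to the top.
Fold 1 and 6 up from 3: 1 -> back, 6 -> front.
Opposite pairs are therefore: (1, 6), (2, 4), (3, 5).
Face 4 is opposite face 2.
face 2


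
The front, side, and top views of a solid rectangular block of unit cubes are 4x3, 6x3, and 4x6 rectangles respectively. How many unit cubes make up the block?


Orthographic views of a solid rectangular block:
Front view 4 x 3 -> length = 4, height = 3
Side view 6 x 3 -> width = 6, height = 3 (consistent)
Top view 4 x 6 -> confirms length = 4, width = 6
The block is 4 x 6 x 3.
Total unit cubes = 4 * 6 * 3 = 72
72 unit cubes


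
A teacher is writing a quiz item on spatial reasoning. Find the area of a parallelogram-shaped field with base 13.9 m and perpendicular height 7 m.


Shape: parallelogram
Base b = 13.9 m, Height h = 7 m
Formula: A = b * h
A = 13.9 * 7
A = 97.3
97.3 m^2


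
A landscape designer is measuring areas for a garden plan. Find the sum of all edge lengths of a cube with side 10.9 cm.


Shape: cube
Side s = 10.9 cm
A cube has 12 edges, all equal.
Formula: total edge length = 12 * s
Total = 12 * 10.9
Total = 130.8
130.8 cm


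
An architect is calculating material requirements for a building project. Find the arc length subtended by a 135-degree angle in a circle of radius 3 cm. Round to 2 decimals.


Shape: circular arc
Radius r = 3 cm, Angle = 135 degrees
Formula: L = (angle/360) * 2 * pi * r
2 * pi * r = 6 * pi
L = (135/360) * 6 * pi
L = 2.25 * pi
L = 7.07
7.07 cm


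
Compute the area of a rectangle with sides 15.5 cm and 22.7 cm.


Shape: rectangle
Length l = 15.5 cm, Width w = 22.7 cm
Formula: A = l * w
A = 15.5 * 22.7
A = 351.85
351.85 cm^2


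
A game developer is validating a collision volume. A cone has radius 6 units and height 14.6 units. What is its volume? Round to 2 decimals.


Shape: cone
Radius r = 6 units, Height h = 14.6 units
Formula: V = (1/3) * pi * r^2 * h
r^2 = 36
pi * r^2 * h = pi * 36 * 14.6 = 525.6 * pi
V = 525.6 * pi / 3
V = 550.41
550.41 units^3


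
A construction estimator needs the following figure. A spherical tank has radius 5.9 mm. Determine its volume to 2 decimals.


Shape: sphere
Radius r = 5.9 mm
Formula: V = (4/3) * pi * r^3
r^3 = 205.379
(4/3) * 205.379 = 273.838667
V = 273.838667 * pi
V = 860.29
860.29 mm^3


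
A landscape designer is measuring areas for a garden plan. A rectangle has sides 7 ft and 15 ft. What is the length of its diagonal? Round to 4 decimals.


Shape: rectangle (diagonal via Pythagoras)
Sides: 7 ft and 15 ft
Formula: d = sqrt(l^2 + w^2)
l^2 = 49, w^2 = 225
l^2 + w^2 = 274
d = sqrt(274)
d = 16.5529
16.5529 ft


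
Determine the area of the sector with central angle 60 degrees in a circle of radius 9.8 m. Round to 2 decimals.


Shape: circular sector
Radius r = 9.8 m, Angle = 60 degrees
Formula: A = (angle/360) * pi * r^2
r^2 = 96.04
Fraction of circle = 60/360
A = (60/360) * pi * 96.04
A = 16.006667 * pi
A = 50.29
50.29 m^2


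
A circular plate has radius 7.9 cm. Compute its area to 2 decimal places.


Shape: circle
Radius r = 7.9 cm
Formula: A = pi * r^2
r^2 = 7.9^2 = 62.41
A = pi * 62.41
A = 196.07
196.07 cm^2


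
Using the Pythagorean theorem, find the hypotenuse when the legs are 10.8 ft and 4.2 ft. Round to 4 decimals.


Shape: right triangle
Legs a = 10.8 ft, b = 4.2 ft
Formula: c = sqrt(a^2 + b^2)
a^2 = 116.64, b^2 = 17.64
a^2 + b^2 = 134.28
c = sqrt(134.28)
c = 11.5879
11.5879 ft


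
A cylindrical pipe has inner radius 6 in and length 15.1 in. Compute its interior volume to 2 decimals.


Shape: cylinder
Radius r = 6 in, Height h = 15.1 in
Formula: V = pi * r^2 * h
r^2 = 36
V = pi * 36 * 15.1
V = 543.6 * pi
V = 1707.77
1707.77 in^3


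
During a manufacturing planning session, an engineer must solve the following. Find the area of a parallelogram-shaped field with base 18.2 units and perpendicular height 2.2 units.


Shape: parallelogram
Base b = 18.2 units, Height h = 2.2 units
Formula: A = b * h
A = 18.2 * 2.2
A = 40.04
40.04 units^2


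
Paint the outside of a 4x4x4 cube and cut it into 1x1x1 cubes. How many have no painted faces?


Large cube: 4 x 4 x 4, cut into unit cubes.
n = 4, so n - 2 = 2
Unpainted cubes form the interior (n - 2)^3 block.
(n - 2)^3 = 2^3 = 8
8 unit cubes


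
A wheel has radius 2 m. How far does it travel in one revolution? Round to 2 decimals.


Shape: circle
Radius r = 2 m
Formula: C = 2 * pi * r
C = 2 * pi * 2
C = 4 * pi
C = 12.57
12.57 m


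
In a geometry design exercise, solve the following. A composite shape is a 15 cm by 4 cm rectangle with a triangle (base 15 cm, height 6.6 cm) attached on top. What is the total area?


Composite shape: rectangle + triangle
Rectangle area = 15 * 4 = 60
Triangle area = 0.5 * 15 * 6.6 = 49.5
Total = 60 + 49.5
Total = 109.5
109.5 cm^2


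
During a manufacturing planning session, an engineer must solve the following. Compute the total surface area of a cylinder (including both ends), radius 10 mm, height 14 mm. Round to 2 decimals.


Shape: closed cylinder
Radius r = 10 mm, Height h = 14 mm
Formula: SA = 2*pi*r^2 + 2*pi*r*h = 2*pi*r*(r + h)
r + h = 24
2 * r * (r + h) = 2 * 10 * 24 = 480
SA = 480 * pi
SA = 1507.96
1507.96 mm^2


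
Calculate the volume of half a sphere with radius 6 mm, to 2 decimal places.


Shape: hemisphere (half of a sphere)
Radius r = 6 mm
Formula: V = (1/2) * (4/3) * pi * r^3 = (2/3) * pi * r^3
r^3 = 216
(2/3) * 216 = 144
V = 144 * pi
V = 452.39
452.39 mm^3


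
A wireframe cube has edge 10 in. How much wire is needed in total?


Shape: cube
Side s = 10 in
A cube has 12 edges, all equal.
Formula: total edge length = 12 * s
Total = 12 * 10
Total = 120
120 in


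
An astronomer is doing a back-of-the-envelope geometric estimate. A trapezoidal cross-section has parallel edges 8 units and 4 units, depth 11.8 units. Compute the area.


Shape: trapezoid
Parallel sides a = 8 units, b = 4 units; Height h = 11.8 units
Formula: A = (a + b) * h / 2
a + b = 8 + 4 = 12
A = 12 * 11.8 / 2
A = 141.6 / 2
A = 70.8
70.8 units^2


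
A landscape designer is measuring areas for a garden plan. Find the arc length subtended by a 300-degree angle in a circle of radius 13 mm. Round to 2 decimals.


Shape: circular arc
Radius r = 13 mm, Angle = 300 degrees
Formula: L = (angle/360) * 2 * pi * r
2 * pi * r = 26 * pi
L = (300/360) * 26 * pi
L = 21.666667 * pi
L = 68.07
68.07 mm


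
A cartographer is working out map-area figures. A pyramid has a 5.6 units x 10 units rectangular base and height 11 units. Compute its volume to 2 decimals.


Shape: rectangular pyramid
Base: 5.6 units x 10 units, Height h = 11 units
Formula: V = (1/3) * base_area * h
base_area = 5.6 * 10 = 56
base_area * h = 56 * 11 = 616
V = 616 / 3
V = 205.33
205.33 units^3


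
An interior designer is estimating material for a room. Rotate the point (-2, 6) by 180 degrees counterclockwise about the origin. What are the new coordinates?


Transformation: rotation about the origin
Original point: (-2, 6)
Rule for 180 deg: (x, y) -> (-x, -y)
Apply: (-2, 6) -> (2, -6)
(2, -6)


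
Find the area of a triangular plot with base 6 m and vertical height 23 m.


Shape: triangle
Base b = 6 m, Height h = 23 m
Formula: A = (1/2) * b * h
A = 0.5 * 6 * 23
A = 0.5 * 138
A = 69
69 m^2


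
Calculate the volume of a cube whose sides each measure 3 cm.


Shape: cube
Side s = 3 cm
Formula: V = s^3
V = 3 * 3 * 3
V = 9 * 3
V = 27
27 cm^3


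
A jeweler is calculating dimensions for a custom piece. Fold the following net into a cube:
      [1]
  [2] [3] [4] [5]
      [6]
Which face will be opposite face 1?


Net: cross layout. Take square 3 as the base (bottom).
Fold the four squares in the horizontal row up around 3: 2 -> left, 4 -> right, 5 wraps to the top.
Fold 1 and 6 up from 3: 1 -> back, 6 -> front.
Opposite pairs are therefore: (1, 6), (2, 4), (3, 5).
Face 1 is opposite face 6.
face 6


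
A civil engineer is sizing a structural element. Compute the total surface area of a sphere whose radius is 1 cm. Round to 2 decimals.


Shape: sphere
Radius r = 1 cm
Formula: SA = 4 * pi * r^2
r^2 = 1
SA = 4 * pi * 1
SA = 4 * pi
SA = 12.57
12.57 cm^2


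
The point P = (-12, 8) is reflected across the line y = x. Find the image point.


Transformation: reflection
Original point: (-12, 8)
Rule for reflection over y = x: (x, y) -> (y, x)
Apply: (-12, 8) -> (8, -12)
(8, -12)


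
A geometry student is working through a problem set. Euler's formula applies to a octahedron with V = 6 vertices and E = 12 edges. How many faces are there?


Polyhedron: octahedron
Euler's formula for convex polyhedra: V - E + F = 2
Given: V = 6 vertices and E = 12 edges
Solve for F:
F = 2 + E - V = 2 + 12 - 6 = 8
8 faces


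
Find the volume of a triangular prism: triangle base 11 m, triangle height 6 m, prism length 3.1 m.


Shape: triangular prism
Triangle base = 11 m, triangle height = 6 m, prism length L = 3.1 m
Formula: V = (1/2 * b * h_tri) * L
Cross-section area = 0.5 * 11 * 6 = 33
V = 33 * 3.1
V = 102.3
102.3 m^3


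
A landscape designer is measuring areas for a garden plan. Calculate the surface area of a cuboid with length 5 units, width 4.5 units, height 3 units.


Shape: rectangular prism
l = 5 units, w = 4.5 units, h = 3 units
Formula: SA = 2(lw + lh + wh)
lw = 22.5, lh = 15, wh = 13.5
lw + lh + wh = 51
SA = 2 * 51
SA = 102
102 units^2


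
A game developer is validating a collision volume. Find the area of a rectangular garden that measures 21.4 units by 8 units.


Shape: rectangle
Length l = 21.4 units, Width w = 8 units
Formula: A = l * w
A = 21.4 * 8
A = 171.2
171.2 units^2


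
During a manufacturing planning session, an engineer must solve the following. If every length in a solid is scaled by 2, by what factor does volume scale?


Linear scale factor k = 2
Rule: under a linear scaling by k, volumes scale by k^3.
k^3 = 2 * 2 * 2
k^3 = 4 * 2
k^3 = 8
Volume scales by a factor of 8.
8 (dimensionless)


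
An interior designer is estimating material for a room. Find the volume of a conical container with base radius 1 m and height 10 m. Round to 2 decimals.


Shape: cone
Radius r = 1 m, Height h = 10 m
Formula: V = (1/3) * pi * r^2 * h
r^2 = 1
pi * r^2 * h = pi * 1 * 10 = 10 * pi
V = 10 * pi / 3
V = 10.47
10.47 m^3


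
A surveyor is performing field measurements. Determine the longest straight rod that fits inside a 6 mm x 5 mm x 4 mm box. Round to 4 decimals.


Shape: rectangular box (space diagonal)
l = 6 mm, w = 5 mm, h = 4 mm
Visualize: the diagonal of the base, then a right triangle with that diagonal and the height.
Formula: d = sqrt(l^2 + w^2 + h^2)
l^2 + w^2 + h^2 = 36 + 25 + 16 = 77
d = sqrt(77)
d = 8.775
8.775 mm


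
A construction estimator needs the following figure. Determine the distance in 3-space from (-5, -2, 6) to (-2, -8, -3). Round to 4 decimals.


3D distance between two points
P1 = (-5, -2, 6), P2 = (-2, -8, -3)
Formula: d = sqrt((x2-x1)^2 + (y2-y1)^2 + (z2-z1)^2)
dx = -2 - -5 = 3
dy = -8 - -2 = -6
dz = -3 - 6 = -9
dx^2 + dy^2 + dz^2 = 9 + 36 + 81 = 126
d = sqrt(126)
d = 11.225
11.225 units


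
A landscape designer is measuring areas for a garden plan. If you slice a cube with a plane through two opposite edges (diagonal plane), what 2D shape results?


Solid: cube
Cutting plane: through two opposite edges (diagonal plane)
Visualize the intersection of the plane with the solid's surface.
The boundary of the cut region is a rectangle.
rectangle


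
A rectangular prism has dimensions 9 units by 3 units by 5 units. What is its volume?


Shape: rectangular prism
l = 9 units, w = 3 units, h = 5 units
Formula: V = l * w * h
V = 9 * 3 * 5
V = 27 * 5
V = 135
135 units^3


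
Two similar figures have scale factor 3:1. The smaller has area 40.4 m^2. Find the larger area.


Linear scale factor k = 3
Original area = 40.4 m^2
Rule: under a linear scaling by k, areas scale by k^2.
k^2 = 3^2 = 9
New area = 40.4 * 9
New area = 363.6
363.6 m^2


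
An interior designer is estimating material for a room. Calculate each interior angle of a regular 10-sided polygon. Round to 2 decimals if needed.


Shape: regular decagon (10 sides)
Formula: interior angle = (n - 2) * 180 / n
(n - 2) = 8
(n - 2) * 180 = 1440
angle = 1440 / 10
angle = 144
144 degrees


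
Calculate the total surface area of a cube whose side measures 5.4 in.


Shape: cube
Side s = 5.4 in
A cube has 6 square faces.
Formula: SA = 6 * s^2
s^2 = 29.16
SA = 6 * 29.16
SA = 174.96
174.96 in^2


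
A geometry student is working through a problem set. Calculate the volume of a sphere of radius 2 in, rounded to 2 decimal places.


Shape: sphere
Radius r = 2 in
Formula: V = (4/3) * pi * r^3
r^3 = 8
(4/3) * 8 = 10.666667
V = 10.666667 * pi
V = 33.51
33.51 in^3


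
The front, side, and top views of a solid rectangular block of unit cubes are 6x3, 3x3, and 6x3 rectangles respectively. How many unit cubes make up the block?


Orthographic views of a solid rectangular block:
Front view 6 x 3 -> length = 6, height = 3
Side view 3 x 3 -> width = 3, height = 3 (consistent)
Top view 6 x 3 -> confirms length = 6, width = 3
The block is 6 x 3 x 3.
Total unit cubes = 6 * 3 * 3 = 54
54 unit cubes


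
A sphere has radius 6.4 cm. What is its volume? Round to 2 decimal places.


Shape: sphere
Radius r = 6.4 cm
Formula: V = (4/3) * pi * r^3
r^3 = 262.144
(4/3) * 262.144 = 349.525333
V = 349.525333 * pi
V = 1098.07
1098.07 cm^3


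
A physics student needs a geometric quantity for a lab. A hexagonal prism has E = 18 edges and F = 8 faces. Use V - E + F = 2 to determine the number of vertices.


Polyhedron: hexagonal prism
Euler's formula for convex polyhedra: V - E + F = 2
Given: E = 18 edges and F = 8 faces
Solve for V:
V = 2 + E - F = 2 + 18 - 8 = 12
12 vertices


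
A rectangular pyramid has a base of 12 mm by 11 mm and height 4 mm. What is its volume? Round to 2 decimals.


Shape: rectangular pyramid
Base: 12 mm x 11 mm, Height h = 4 mm
Formula: V = (1/3) * base_area * h
base_area = 12 * 11 = 132
base_area * h = 132 * 4 = 528
V = 528 / 3
V = 176
176 mm^3


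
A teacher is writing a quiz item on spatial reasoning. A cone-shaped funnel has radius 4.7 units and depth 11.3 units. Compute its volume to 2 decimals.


Shape: cone
Radius r = 4.7 units, Height h = 11.3 units
Formula: V = (1/3) * pi * r^2 * h
r^2 = 22.09
pi * r^2 * h = pi * 22.09 * 11.3 = 249.617 * pi
V = 249.617 * pi / 3
V = 261.4
261.4 units^3


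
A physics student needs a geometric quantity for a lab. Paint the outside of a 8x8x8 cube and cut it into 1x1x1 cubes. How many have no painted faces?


Large cube: 8 x 8 x 8, cut into unit cubes.
n = 8, so n - 2 = 6
Unpainted cubes form the interior (n - 2)^3 block.
(n - 2)^3 = 6^3 = 216
216 unit cubes


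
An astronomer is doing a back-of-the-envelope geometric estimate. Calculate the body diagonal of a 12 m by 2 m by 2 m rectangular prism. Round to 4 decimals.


Shape: rectangular box (space diagonal)
l = 12 m, w = 2 m, h = 2 m
Visualize: the diagonal of the base, then a right triangle with that diagonal and the height.
Formula: d = sqrt(l^2 + w^2 + h^2)
l^2 + w^2 + h^2 = 144 + 4 + 4 = 152
d = sqrt(152)
d = 12.3288
12.3288 m


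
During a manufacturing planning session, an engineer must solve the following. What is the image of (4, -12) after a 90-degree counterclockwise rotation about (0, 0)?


Transformation: rotation about the origin
Original point: (4, -12)
Rule for 90 deg counterclockwise: (x, y) -> (-y, x)
Apply: (4, -12) -> (12, 4)
(12, 4)


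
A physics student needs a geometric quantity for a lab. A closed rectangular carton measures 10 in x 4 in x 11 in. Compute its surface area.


Shape: rectangular prism
l = 10 in, w = 4 in, h = 11 in
Formula: SA = 2(lw + lh + wh)
lw = 40, lh = 110, wh = 44
lw + lh + wh = 194
SA = 2 * 194
SA = 388
388 in^2


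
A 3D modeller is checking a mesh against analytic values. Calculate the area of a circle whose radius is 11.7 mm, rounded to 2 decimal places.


Shape: circle
Radius r = 11.7 mm
Formula: A = pi * r^2
r^2 = 11.7^2 = 136.89
A = pi * 136.89
A = 430.05
430.05 mm^2


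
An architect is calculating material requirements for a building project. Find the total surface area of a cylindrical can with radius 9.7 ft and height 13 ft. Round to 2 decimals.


Shape: closed cylinder
Radius r = 9.7 ft, Height h = 13 ft
Formula: SA = 2*pi*r^2 + 2*pi*r*h = 2*pi*r*(r + h)
r + h = 22.7
2 * r * (r + h) = 2 * 9.7 * 22.7 = 440.38
SA = 440.38 * pi
SA = 1383.49
1383.49 ft^2


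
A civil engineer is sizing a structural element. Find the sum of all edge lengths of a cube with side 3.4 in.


Shape: cube
Side s = 3.4 in
A cube has 12 edges, all equal.
Formula: total edge length = 12 * s
Total = 12 * 3.4
Total = 40.8
40.8 in


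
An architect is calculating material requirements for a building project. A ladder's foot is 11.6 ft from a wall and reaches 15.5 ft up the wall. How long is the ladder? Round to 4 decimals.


Shape: right triangle
Legs a = 11.6 ft, b = 15.5 ft
Formula: c = sqrt(a^2 + b^2)
a^2 = 134.56, b^2 = 240.25
a^2 + b^2 = 374.81
c = sqrt(374.81)
c = 19.36
19.36 ft


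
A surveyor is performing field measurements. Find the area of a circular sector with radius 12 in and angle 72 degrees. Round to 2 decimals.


Shape: circular sector
Radius r = 12 in, Angle = 72 degrees
Formula: A = (angle/360) * pi * r^2
r^2 = 144
Fraction of circle = 72/360
A = (72/360) * pi * 144
A = 28.8 * pi
A = 90.48
90.48 in^2
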